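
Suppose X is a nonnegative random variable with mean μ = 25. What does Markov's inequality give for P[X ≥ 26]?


μ = E[X] = 25, a = 26.
Markov: P[X ≥ 26] ≤ μ/a = (25)/26 = 25/26.
Numerically: ≈ 0.961538.
(Since a = 26 > μ = 25.000000, the bound 25/26 is < 1 and informative.)

P[X ≥ 26] ≤ 25/26 ≈ 0.961538.


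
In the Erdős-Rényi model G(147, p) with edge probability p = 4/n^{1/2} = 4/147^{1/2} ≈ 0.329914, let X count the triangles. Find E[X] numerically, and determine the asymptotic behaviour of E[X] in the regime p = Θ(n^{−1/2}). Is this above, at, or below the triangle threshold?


Number of potential triangles: C(147, 3) = 518665.
Each occurs with probability p³ ≈ (0.329914)³ ≈ 3.59090546e-02.
By linearity: E[X] = C(147, 3)·p³ ≈ 518665 · 3.59090546e-02 ≈ 18624.769827.
Since α = 1/2 < 1, p = c/n^{1/2} ≫ 1/n is above the triangle threshold p ~ 1/n. Asymptotically E[X] ~ (c³/6)·n^{3(1−α)} = (4³/6)·n^{1.5} → ∞; triangles are abundant w.h.p.

E[X] ≈ 18624.769827; in regime p = Θ(1/n^{1/2}) E[X] diverges (above the triangle threshold p ~ 1/n).


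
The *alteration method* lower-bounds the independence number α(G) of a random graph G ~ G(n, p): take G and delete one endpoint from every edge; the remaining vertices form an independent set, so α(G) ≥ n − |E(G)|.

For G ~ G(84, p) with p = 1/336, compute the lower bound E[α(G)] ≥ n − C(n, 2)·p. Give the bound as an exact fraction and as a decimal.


E[|E(G)|] = C(84, 2)·p = 3486 · (1/336) = 83/8.
E[α(G)] ≥ n − E[|E(G)|] = 84 − 83/8 = 589/8.
Numerically: ≈ 73.625000.
(This is only a lower bound; the true E[α(G)] may be larger.)

E[α(G)] ≥ 589/8 ≈ 73.625000.


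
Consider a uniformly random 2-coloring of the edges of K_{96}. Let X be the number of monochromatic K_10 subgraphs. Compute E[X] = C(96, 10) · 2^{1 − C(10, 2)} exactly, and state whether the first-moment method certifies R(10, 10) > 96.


E[X] = C(96, 10) · 2^{1 − 45} = 11279926456656 · 2^{−44} = 11279926456656/17592186044416.
As a reduced fraction: E[X] = 704995403541/1099511627776 ≈ 0.641190.
Is E[X] < 1? YES.
Since E[X] < 1, there exists a 2-coloring of K_{96} with no monochromatic K_10; hence R(10, 10) > 96.

E[X] = 704995403541/1099511627776 ≈ 0.641190; E[X] < 1, so R(10, 10) > 96.


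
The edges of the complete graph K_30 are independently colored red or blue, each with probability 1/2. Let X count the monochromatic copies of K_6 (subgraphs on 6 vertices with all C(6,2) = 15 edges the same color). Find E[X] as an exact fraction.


Let X = Σ_S X_S over the C(30, 6) = 593775 subsets S of size 6, where X_S = 1 if the K_6 on S is monochromatic.
For a fixed S, the K_6 on S has C(6, 2) = 15 edges. P[all 15 edges red] = (1/2)^15, and likewise for blue, so P[monochromatic] = 2·(1/2)^15 = 2^{1 − 15} = 1/16384.
By linearity: E[X] = C(30, 6) · 2^{1 − 15} = 593775 · 1/16384 = 593775/16384.
Numerically: E[X] ≈ 36.24115.

E[X] = C(30,6)·2^(1−C(6,2)) = 593775/16384 ≈ 36.24115.


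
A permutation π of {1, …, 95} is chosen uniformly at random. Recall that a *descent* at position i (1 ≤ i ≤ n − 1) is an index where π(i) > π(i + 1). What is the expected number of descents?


Write X = Σ X_I over i = 1, …, 94, with X_I the indicator of one descent.
There are 94 indicators.
For each fixed i, the pair (π(i), π(i+1)) is a uniformly random ordered pair of distinct values from {1, …, 95}; by symmetry P[π(i) > π(i+1)] = 1/2.
By linearity: E[X] = 94 · (1/2) = (95 − 1) · (1/2) = 47 ≈ 47.0000.

E[X] = 47 = 47.0000.


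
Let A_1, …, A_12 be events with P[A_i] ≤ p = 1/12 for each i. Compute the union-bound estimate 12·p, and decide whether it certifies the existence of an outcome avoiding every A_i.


Union bound: P[∪_{i=1}^{12} A_i] ≤ Σ_i P[A_i] ≤ 12·p = 12·(1/12) = 1.
Numerically: 1 ≈ 1.00000.
Is 1 < 1? NO.
Since the bound 1 is ≥ 1, the union bound is uninformative here; it does NOT by itself certify existence.

12·p = 1 ≈ 1.00000; existence NOT certified by the union bound.


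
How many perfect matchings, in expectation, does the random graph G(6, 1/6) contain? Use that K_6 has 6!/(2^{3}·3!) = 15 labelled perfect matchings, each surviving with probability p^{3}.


K_6 has 6!/(2^{3}·3!) = 15 labelled perfect matchings.
For each such perfect matching H, let X_H = 1 if all 3 edges of H are present in G. Then P[X_H = 1] = p^{3} = (1/6)^{3} = 1/216.
Summing the indicators: E[X] = Σ_H E[X_H] = 15 · p^{3} = 15 · 1/216 = 5/72.
Numerically: E[X] ≈ 0.0694.

E[X] = 15 · (1/6)^{3} = 5/72 ≈ 0.0694.


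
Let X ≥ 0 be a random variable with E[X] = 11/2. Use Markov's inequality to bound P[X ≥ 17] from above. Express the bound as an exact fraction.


μ = E[X] = 11/2, a = 17.
Markov: P[X ≥ 17] ≤ μ/a = (11/2)/17 = 11/34.
Numerically: ≈ 0.32353.
(Since a = 17 > μ = 5.50000, the bound 11/34 is < 1 and informative.)

P[X ≥ 17] ≤ 11/34 ≈ 0.32353.


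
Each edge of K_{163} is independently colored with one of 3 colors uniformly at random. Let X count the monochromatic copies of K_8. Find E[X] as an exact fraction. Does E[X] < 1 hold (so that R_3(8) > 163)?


E[X] = C(163, 8) · 3^{1 − 28} = 10380216608892 · 3^{−27} = 10380216608892/7625597484987.
As a reduced fraction: E[X] = 128150822332/94143178827 ≈ 1.3612.
Is E[X] < 1? NO.
Since E[X] ≥ 1, the first-moment bound is inconclusive at n = 163; it does NOT by itself certify R_3(8) > 163.

E[X] = 128150822332/94143178827 ≈ 1.3612; E[X] ≥ 1; first-moment method inconclusive here.


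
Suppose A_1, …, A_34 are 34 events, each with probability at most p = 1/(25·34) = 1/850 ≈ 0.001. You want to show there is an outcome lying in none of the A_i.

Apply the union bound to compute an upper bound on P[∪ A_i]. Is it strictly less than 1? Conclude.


Union bound: P[∪_{i=1}^{34} A_i] ≤ Σ_i P[A_i] ≤ 34·p = 34·(1/850) = 1/25.
Numerically: 1/25 ≈ 0.040.
Is 1/25 < 1? YES.
Since P[∪ A_i] ≤ 1/25 < 1, the complement has P[∩ A_i^c] ≥ 1 − 1/25 = 24/25 > 0, so some outcome avoids every A_i.

34·p = 1/25 ≈ 0.040; existence CERTIFIED by the union bound.


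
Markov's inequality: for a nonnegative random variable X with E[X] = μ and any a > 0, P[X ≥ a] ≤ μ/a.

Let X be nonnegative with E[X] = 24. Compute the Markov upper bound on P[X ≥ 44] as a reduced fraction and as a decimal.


μ = E[X] = 24, a = 44.
Markov: P[X ≥ 44] ≤ μ/a = (24)/44 = 6/11.
Numerically: ≈ 0.5455.
(Since a = 44 > μ = 24.0000, the bound 6/11 is < 1 and informative.)

P[X ≥ 44] ≤ 6/11 ≈ 0.5455.


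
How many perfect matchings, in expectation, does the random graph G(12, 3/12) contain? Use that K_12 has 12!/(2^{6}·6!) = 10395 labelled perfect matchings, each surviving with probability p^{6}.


K_12 has 12!/(2^{6}·6!) = 10395 labelled perfect matchings.
For each such perfect matching H, let X_H = 1 if all 6 edges of H are present in G. Then P[X_H = 1] = p^{6} = (1/4)^{6} = 1/4096.
By linearity: E[X] = Σ_H E[X_H] = 10395 · p^{6} = 10395 · 1/4096 = 10395/4096.
Numerically: E[X] ≈ 2.538.

E[X] = 10395 · (1/4)^{6} = 10395/4096 ≈ 2.538.


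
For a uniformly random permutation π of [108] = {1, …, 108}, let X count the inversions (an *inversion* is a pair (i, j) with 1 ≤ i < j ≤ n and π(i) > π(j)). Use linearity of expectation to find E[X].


Write X = Σ X_I over the C(108, 2) = 5778 pairs i < j, with X_I the indicator of one inversion.
There are 5778 indicators.
For each fixed pair i < j, the values π(i) and π(j) are two distinct elements of {1, …, 108} in uniformly random order; by symmetry P[π(i) > π(j)] = 1/2.
By linearity: E[X] = 5778 · (1/2) = C(108, 2) · (1/2) = 5778/2 = 2889 ≈ 2889.00000.

E[X] = 2889 = 2889.00000.


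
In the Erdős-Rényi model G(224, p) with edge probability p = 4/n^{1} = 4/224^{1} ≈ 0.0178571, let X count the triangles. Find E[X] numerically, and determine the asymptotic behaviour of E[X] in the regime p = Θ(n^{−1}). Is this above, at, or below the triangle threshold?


Number of potential triangles: C(224, 3) = 1848224.
Each occurs with probability p³ ≈ (0.0178571)³ ≈ 5.69424198e-06.
By linearity: E[X] = C(224, 3)·p³ ≈ 1848224 · 5.69424198e-06 ≈ 10.524235.
Here α = 1, so p = 4/n is exactly at the triangle threshold p ~ 1/n. Asymptotically E[X] → c³/6 = 4³/6 = 32/3 ≈ 10.666667, a bounded constant. In this regime the triangle count is asymptotically Poisson(c³/6).

E[X] ≈ 10.524235; in regime p = Θ(1/n^{1}) E[X] stays bounded (at the triangle threshold p ~ 1/n).


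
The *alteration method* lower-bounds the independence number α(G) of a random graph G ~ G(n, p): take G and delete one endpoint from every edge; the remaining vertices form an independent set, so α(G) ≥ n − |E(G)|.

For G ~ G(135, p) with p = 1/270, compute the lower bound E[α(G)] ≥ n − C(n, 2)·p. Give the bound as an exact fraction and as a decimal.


E[|E(G)|] = C(135, 2)·p = 9045 · (1/270) = 67/2.
E[α(G)] ≥ n − E[|E(G)|] = 135 − 67/2 = 203/2.
Numerically: ≈ 101.500000.
(This is only a lower bound; the true E[α(G)] may be larger.)

E[α(G)] ≥ 203/2 ≈ 101.500000.


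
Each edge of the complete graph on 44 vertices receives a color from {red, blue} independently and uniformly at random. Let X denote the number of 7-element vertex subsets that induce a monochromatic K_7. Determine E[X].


Let X = Σ_S X_S over the C(44, 7) = 38320568 subsets S of size 7, where X_S = 1 if the K_7 on S is monochromatic.
For a fixed S, the K_7 on S has C(7, 2) = 21 edges. P[all 21 edges red] = (1/2)^21, and likewise for blue, so P[monochromatic] = 2·(1/2)^21 = 2^{1 − 21} = 1/1048576.
By linearity of expectation: E[X] = C(44, 7) · 2^{1 − 21} = 38320568 · 1/1048576 = 4790071/131072.
Numerically: E[X] ≈ 36.5453.

E[X] = C(44,7)·2^(1−C(7,2)) = 4790071/131072 ≈ 36.5453.


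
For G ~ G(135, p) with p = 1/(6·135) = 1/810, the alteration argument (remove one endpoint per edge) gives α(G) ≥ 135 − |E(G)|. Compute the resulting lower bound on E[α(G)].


E[|E(G)|] = C(135, 2)·p = 9045 · (1/810) = 67/6.
E[α(G)] ≥ n − E[|E(G)|] = 135 − 67/6 = 743/6.
Numerically: ≈ 123.833333.
(This is only a lower bound; the true E[α(G)] may be larger.)

E[α(G)] ≥ 743/6 ≈ 123.833333.


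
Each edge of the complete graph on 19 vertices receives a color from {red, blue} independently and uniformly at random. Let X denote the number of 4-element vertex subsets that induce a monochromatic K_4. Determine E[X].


Let X = Σ_S X_S over the C(19, 4) = 3876 subsets S of size 4, where X_S = 1 if the K_4 on S is monochromatic.
For a fixed S, the K_4 on S has C(4, 2) = 6 edges. P[all 6 edges red] = (1/2)^6, and likewise for blue, so P[monochromatic] = 2·(1/2)^6 = 2^{1 − 6} = 1/32.
By linearity of expectation: E[X] = C(19, 4) · 2^{1 − 6} = 3876 · 1/32 = 969/8.
Numerically: E[X] ≈ 121.125000.

E[X] = C(19,4)·2^(1−C(4,2)) = 969/8 ≈ 121.125000.


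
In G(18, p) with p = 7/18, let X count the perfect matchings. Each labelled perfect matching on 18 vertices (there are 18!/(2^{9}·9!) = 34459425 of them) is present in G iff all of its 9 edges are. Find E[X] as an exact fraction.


K_18 has 18!/(2^{9}·9!) = 34459425 labelled perfect matchings.
For each such perfect matching H, let X_H = 1 if all 9 edges of H are present in G. Then P[X_H = 1] = p^{9} = (7/18)^{9} = 40353607/198359290368.
By linearity of expectation: E[X] = Σ_H E[X_H] = 34459425 · p^{9} = 34459425 · 40353607/198359290368 = 17167433257975/2448880128.
Numerically: E[X] ≈ 7010.

E[X] = 34459425 · (7/18)^{9} = 17167433257975/2448880128 ≈ 7010.


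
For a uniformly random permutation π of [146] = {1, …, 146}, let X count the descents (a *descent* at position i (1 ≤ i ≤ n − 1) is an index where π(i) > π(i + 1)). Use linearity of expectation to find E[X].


Write X = Σ X_I over i = 1, …, 145, with X_I the indicator of one descent.
There are 145 indicators.
For each fixed i, the pair (π(i), π(i+1)) is a uniformly random ordered pair of distinct values from {1, …, 146}; by symmetry P[π(i) > π(i+1)] = 1/2.
By linearity: E[X] = 145 · (1/2) = (146 − 1) · (1/2) = 145/2 ≈ 72.50000.

E[X] = 145/2 = 72.50000.


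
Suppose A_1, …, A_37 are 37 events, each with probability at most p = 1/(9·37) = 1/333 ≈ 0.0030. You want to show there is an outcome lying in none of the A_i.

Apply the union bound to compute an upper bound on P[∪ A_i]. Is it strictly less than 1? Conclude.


Union bound: P[∪_{i=1}^{37} A_i] ≤ Σ_i P[A_i] ≤ 37·p = 37·(1/333) = 1/9.
Numerically: 1/9 ≈ 0.1111.
Is 1/9 < 1? YES.
Since P[∪ A_i] ≤ 1/9 < 1, the complement has P[∩ A_i^c] ≥ 1 − 1/9 = 8/9 > 0, so some outcome avoids every A_i.

37·p = 1/9 ≈ 0.1111; existence CERTIFIED by the union bound.


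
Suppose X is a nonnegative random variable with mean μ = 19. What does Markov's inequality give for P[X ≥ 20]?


μ = E[X] = 19, a = 20.
Markov: P[X ≥ 20] ≤ μ/a = (19)/20 = 19/20.
Numerically: ≈ 0.95000.
(Since a = 20 > μ = 19.00000, the bound 19/20 is < 1 and informative.)

P[X ≥ 20] ≤ 19/20 ≈ 0.95000.


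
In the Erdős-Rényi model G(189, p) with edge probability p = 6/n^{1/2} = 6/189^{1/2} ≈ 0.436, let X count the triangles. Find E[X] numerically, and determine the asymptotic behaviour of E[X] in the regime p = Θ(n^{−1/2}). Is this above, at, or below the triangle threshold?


Number of potential triangles: C(189, 3) = 1107414.
Each occurs with probability p³ ≈ (0.436)³ ≈ 8.31306e-02.
By linearity: E[X] = C(189, 3)·p³ ≈ 1107414 · 8.31306e-02 ≈ 92060.018.
Since α = 1/2 < 1, p = c/n^{1/2} ≫ 1/n is above the triangle threshold p ~ 1/n. Asymptotically E[X] ~ (c³/6)·n^{3(1−α)} = (6³/6)·n^{1.5} → ∞; triangles are abundant w.h.p.

E[X] ≈ 92060.018; in regime p = Θ(1/n^{1/2}) E[X] diverges (above the triangle threshold p ~ 1/n).


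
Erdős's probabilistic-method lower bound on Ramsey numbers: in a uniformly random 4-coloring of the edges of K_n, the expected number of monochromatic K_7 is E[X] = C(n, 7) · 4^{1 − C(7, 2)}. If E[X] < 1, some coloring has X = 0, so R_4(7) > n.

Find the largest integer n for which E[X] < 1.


We need C(n, 7) · 4^{1 − 21} < 1, i.e. C(n, 7) < 4^{21 − 1} = 1099511627776.
Check values of n near the boundary:
  n = 175: C(175, 7) = 883208107275; 883208107275 < 1099511627776? YES
  n = 176: C(176, 7) = 919790691600; 919790691600 < 1099511627776? YES
  n = 177: C(177, 7) = 957664425960; 957664425960 < 1099511627776? YES
  n = 178: C(178, 7) = 996867063280; 996867063280 < 1099511627776? YES
  n = 179: C(179, 7) = 1037437234460; 1037437234460 < 1099511627776? YES
  n = 180: C(180, 7) = 1079414463600; 1079414463600 < 1099511627776? YES
  n = 181: C(181, 7) = 1122839183400; 1122839183400 < 1099511627776? NO
  n = 182: C(182, 7) = 1167752750736; 1167752750736 < 1099511627776? NO
The largest n with C(n, 7) < 1099511627776 is n = 180 (where E[X] = 67463403975/68719476736 ≈ 0.982). Hence R_4(7) > 180, i.e. R_4(7) ≥ 181.

Largest n = 180; hence R_4(7) > 180.


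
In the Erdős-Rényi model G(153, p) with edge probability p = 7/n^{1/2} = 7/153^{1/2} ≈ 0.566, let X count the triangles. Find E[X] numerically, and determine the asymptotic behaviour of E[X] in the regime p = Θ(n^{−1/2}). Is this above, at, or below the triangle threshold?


Number of potential triangles: C(153, 3) = 585276.
Each occurs with probability p³ ≈ (0.566)³ ≈ 1.81241e-01.
By linearity: E[X] = C(153, 3)·p³ ≈ 585276 · 1.81241e-01 ≈ 106076.136.
Since α = 1/2 < 1, p = c/n^{1/2} ≫ 1/n is above the triangle threshold p ~ 1/n. Asymptotically E[X] ~ (c³/6)·n^{3(1−α)} = (7³/6)·n^{1.5} → ∞; triangles are abundant w.h.p.

E[X] ≈ 106076.136; in regime p = Θ(1/n^{1/2}) E[X] diverges (above the triangle threshold p ~ 1/n).


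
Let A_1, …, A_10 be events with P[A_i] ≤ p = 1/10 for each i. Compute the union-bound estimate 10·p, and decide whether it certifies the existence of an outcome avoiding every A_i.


Union bound: P[∪_{i=1}^{10} A_i] ≤ Σ_i P[A_i] ≤ 10·p = 10·(1/10) = 1.
Numerically: 1 ≈ 1.00000.
Is 1 < 1? NO.
Since the bound 1 is ≥ 1, the union bound is uninformative here; it does NOT by itself certify existence.

10·p = 1 ≈ 1.00000; existence NOT certified by the union bound.


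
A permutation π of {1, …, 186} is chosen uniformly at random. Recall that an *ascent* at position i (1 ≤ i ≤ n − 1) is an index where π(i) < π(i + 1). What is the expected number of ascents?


Write X = Σ X_I over i = 1, …, 185, with X_I the indicator of one ascent.
There are 185 indicators.
For each fixed i, the pair (π(i), π(i+1)) is a uniformly random ordered pair of distinct values from {1, …, 186}; by symmetry P[π(i) < π(i+1)] = 1/2.
By linearity: E[X] = 185 · (1/2) = (186 − 1) · (1/2) = 185/2 ≈ 92.500.

E[X] = 185/2 = 92.500.


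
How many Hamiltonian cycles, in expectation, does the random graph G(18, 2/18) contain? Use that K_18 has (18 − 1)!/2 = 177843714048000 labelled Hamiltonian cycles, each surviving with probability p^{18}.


K_18 has (18 − 1)!/2 = 177843714048000 labelled Hamiltonian cycles.
For each such Hamiltonian cycle H, let X_H = 1 if all 18 edges of H are present in G. Then P[X_H = 1] = p^{18} = (1/9)^{18} = 1/150094635296999121.
By linearity: E[X] = Σ_H E[X_H] = 177843714048000 · p^{18} = 177843714048000 · 1/150094635296999121 = 243955712000/205891132094649.
Numerically: E[X] ≈ 0.00118488.

E[X] = 177843714048000 · (1/9)^{18} = 243955712000/205891132094649 ≈ 0.00118488.


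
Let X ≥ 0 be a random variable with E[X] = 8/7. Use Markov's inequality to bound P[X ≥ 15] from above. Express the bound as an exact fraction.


μ = E[X] = 8/7, a = 15.
Markov: P[X ≥ 15] ≤ μ/a = (8/7)/15 = 8/105.
Numerically: ≈ 0.076.
(Since a = 15 > μ = 1.143, the bound 8/105 is < 1 and informative.)

P[X ≥ 15] ≤ 8/105 ≈ 0.076.


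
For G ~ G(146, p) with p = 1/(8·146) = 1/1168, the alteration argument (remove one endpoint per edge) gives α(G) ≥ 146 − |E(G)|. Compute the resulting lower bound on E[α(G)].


E[|E(G)|] = C(146, 2)·p = 10585 · (1/1168) = 145/16.
E[α(G)] ≥ n − E[|E(G)|] = 146 − 145/16 = 2191/16.
Numerically: ≈ 136.938.
(This is only a lower bound; the true E[α(G)] may be larger.)

E[α(G)] ≥ 2191/16 ≈ 136.938.


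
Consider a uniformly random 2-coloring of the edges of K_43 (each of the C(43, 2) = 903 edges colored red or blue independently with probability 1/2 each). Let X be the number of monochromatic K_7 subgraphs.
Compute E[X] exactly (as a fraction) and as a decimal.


Let X = Σ_S X_S over the C(43, 7) = 32224114 subsets S of size 7, where X_S = 1 if the K_7 on S is monochromatic.
For a fixed S, the K_7 on S has C(7, 2) = 21 edges. P[all 21 edges red] = (1/2)^21, and likewise for blue, so P[monochromatic] = 2·(1/2)^21 = 2^{1 − 21} = 1/1048576.
Summing: E[X] = C(43, 7) · 2^{1 − 21} = 32224114 · 1/1048576 = 16112057/524288.
Numerically: E[X] ≈ 30.7313.

E[X] = C(43,7)·2^(1−C(7,2)) = 16112057/524288 ≈ 30.7313.


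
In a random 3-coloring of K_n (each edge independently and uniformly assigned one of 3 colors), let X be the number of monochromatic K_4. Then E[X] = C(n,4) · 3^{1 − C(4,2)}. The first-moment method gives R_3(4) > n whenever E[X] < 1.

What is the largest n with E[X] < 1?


We need C(n, 4) · 3^{1 − 6} < 1, i.e. C(n, 4) < 3^{6 − 1} = 243.
Check values of n near the boundary:
  n = 8: C(8, 4) = 70; 70 < 243? YES
  n = 9: C(9, 4) = 126; 126 < 243? YES
  n = 10: C(10, 4) = 210; 210 < 243? YES
  n = 11: C(11, 4) = 330; 330 < 243? NO
  n = 12: C(12, 4) = 495; 495 < 243? NO
The largest n with C(n, 4) < 243 is n = 10 (where E[X] = 70/81 ≈ 0.86420). Hence R_3(4) > 10, i.e. R_3(4) ≥ 11.

Largest n = 10; hence R_3(4) > 10.


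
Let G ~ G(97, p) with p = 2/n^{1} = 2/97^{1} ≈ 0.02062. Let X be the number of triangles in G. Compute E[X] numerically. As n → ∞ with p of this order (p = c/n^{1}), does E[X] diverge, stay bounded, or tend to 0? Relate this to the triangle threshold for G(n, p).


Number of potential triangles: C(97, 3) = 147440.
Each occurs with probability p³ ≈ (0.02062)³ ≈ 8.765461e-06.
By linearity: E[X] = C(97, 3)·p³ ≈ 147440 · 8.765461e-06 ≈ 1.2924.
Here α = 1, so p = 2/n is exactly at the triangle threshold p ~ 1/n. Asymptotically E[X] → c³/6 = 2³/6 = 4/3 ≈ 1.3333, a bounded constant. In this regime the triangle count is asymptotically Poisson(c³/6).

E[X] ≈ 1.2924; in regime p = Θ(1/n^{1}) E[X] stays bounded (at the triangle threshold p ~ 1/n).


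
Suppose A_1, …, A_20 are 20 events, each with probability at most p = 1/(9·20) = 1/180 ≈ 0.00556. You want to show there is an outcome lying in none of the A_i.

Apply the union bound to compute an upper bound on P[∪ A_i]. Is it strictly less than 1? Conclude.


Union bound: P[∪_{i=1}^{20} A_i] ≤ Σ_i P[A_i] ≤ 20·p = 20·(1/180) = 1/9.
Numerically: 1/9 ≈ 0.11111.
Is 1/9 < 1? YES.
Since P[∪ A_i] ≤ 1/9 < 1, the complement has P[∩ A_i^c] ≥ 1 − 1/9 = 8/9 > 0, so some outcome avoids every A_i.

20·p = 1/9 ≈ 0.11111; existence CERTIFIED by the union bound.


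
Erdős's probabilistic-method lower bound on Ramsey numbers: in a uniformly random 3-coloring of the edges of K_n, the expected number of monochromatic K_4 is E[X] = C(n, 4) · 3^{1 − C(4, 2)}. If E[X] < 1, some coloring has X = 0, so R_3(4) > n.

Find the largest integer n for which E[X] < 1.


We need C(n, 4) · 3^{1 − 6} < 1, i.e. C(n, 4) < 3^{6 − 1} = 243.
Check values of n near the boundary:
  n = 9: C(9, 4) = 126; 126 < 243? YES
  n = 10: C(10, 4) = 210; 210 < 243? YES
  n = 11: C(11, 4) = 330; 330 < 243? NO
  n = 12: C(12, 4) = 495; 495 < 243? NO
  n = 13: C(13, 4) = 715; 715 < 243? NO
The largest n with C(n, 4) < 243 is n = 10 (where E[X] = 70/81 ≈ 0.86420). Hence R_3(4) > 10, i.e. R_3(4) ≥ 11.

Largest n = 10; hence R_3(4) > 10.


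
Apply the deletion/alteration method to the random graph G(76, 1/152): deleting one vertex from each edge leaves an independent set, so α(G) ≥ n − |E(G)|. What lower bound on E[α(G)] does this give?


E[|E(G)|] = C(76, 2)·p = 2850 · (1/152) = 75/4.
E[α(G)] ≥ n − E[|E(G)|] = 76 − 75/4 = 229/4.
Numerically: ≈ 57.250000.
(This is only a lower bound; the true E[α(G)] may be larger.)

E[α(G)] ≥ 229/4 ≈ 57.250000.


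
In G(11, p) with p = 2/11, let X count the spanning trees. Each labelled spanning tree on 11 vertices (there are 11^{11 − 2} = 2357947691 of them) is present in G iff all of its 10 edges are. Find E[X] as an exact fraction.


K_11 has 11^{11 − 2} = 2357947691 labelled spanning trees.
For each such spanning tree H, let X_H = 1 if all 10 edges of H are present in G. Then P[X_H = 1] = p^{10} = (2/11)^{10} = 1024/25937424601.
Summing the indicators: E[X] = Σ_H E[X_H] = 2357947691 · p^{10} = 2357947691 · 1024/25937424601 = 1024/11.
Numerically: E[X] ≈ 93.1.

E[X] = 2357947691 · (2/11)^{10} = 1024/11 ≈ 93.1.


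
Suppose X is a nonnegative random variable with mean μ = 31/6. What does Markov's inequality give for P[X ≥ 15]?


μ = E[X] = 31/6, a = 15.
Markov: P[X ≥ 15] ≤ μ/a = (31/6)/15 = 31/90.
Numerically: ≈ 0.344444.
(Since a = 15 > μ = 5.166667, the bound 31/90 is < 1 and informative.)

P[X ≥ 15] ≤ 31/90 ≈ 0.344444.


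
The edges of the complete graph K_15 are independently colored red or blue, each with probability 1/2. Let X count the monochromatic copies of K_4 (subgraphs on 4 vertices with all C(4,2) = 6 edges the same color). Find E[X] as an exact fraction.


Let X = Σ_S X_S over the C(15, 4) = 1365 subsets S of size 4, where X_S = 1 if the K_4 on S is monochromatic.
For a fixed S, the K_4 on S has C(4, 2) = 6 edges. P[all 6 edges red] = (1/2)^6, and likewise for blue, so P[monochromatic] = 2·(1/2)^6 = 2^{1 − 6} = 1/32.
Summing: E[X] = C(15, 4) · 2^{1 − 6} = 1365 · 1/32 = 1365/32.
Numerically: E[X] ≈ 42.6562.

E[X] = C(15,4)·2^(1−C(4,2)) = 1365/32 ≈ 42.6562.


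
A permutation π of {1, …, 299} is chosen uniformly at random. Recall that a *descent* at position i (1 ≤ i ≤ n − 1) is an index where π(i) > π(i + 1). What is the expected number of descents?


Write X = Σ X_I over i = 1, …, 298, with X_I the indicator of one descent.
There are 298 indicators.
For each fixed i, the pair (π(i), π(i+1)) is a uniformly random ordered pair of distinct values from {1, …, 299}; by symmetry P[π(i) > π(i+1)] = 1/2.
By linearity: E[X] = 298 · (1/2) = (299 − 1) · (1/2) = 149 ≈ 149.0000.

E[X] = 149 = 149.0000.


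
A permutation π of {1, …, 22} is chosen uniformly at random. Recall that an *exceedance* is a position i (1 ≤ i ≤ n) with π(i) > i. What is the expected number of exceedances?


Write X = Σ_{i=1}^{22} X_i, where X_i = 1_{π(i) > i}.
For each fixed i, π(i) is uniform over {1, …, 22} (marginal of a uniform permutation), so P[π(i) > i] = (n − i)/n. Summing: Σ_{i=1}^{22} (n − i)/n = (0 + 1 + … + 21)/22 = 22(22 − 1)/(2·22) = (22 − 1)/2.
Hence E[X] = Σ_{i=1}^{22} (22 − i)/22 = 21/2 ≈ 10.50000.

E[X] = 21/2 = 10.50000.


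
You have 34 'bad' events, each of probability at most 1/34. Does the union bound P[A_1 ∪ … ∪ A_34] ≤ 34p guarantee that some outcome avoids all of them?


Union bound: P[∪_{i=1}^{34} A_i] ≤ Σ_i P[A_i] ≤ 34·p = 34·(1/34) = 1.
Numerically: 1 ≈ 1.0000.
Is 1 < 1? NO.
Since the bound 1 is ≥ 1, the union bound is uninformative here; it does NOT by itself certify existence.

34·p = 1 ≈ 1.0000; existence NOT certified by the union bound.


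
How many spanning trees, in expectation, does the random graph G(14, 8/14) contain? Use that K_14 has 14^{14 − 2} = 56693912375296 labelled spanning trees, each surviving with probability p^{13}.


K_14 has 14^{14 − 2} = 56693912375296 labelled spanning trees.
For each such spanning tree H, let X_H = 1 if all 13 edges of H are present in G. Then P[X_H = 1] = p^{13} = (4/7)^{13} = 67108864/96889010407.
Summing the indicators: E[X] = Σ_H E[X_H] = 56693912375296 · p^{13} = 56693912375296 · 67108864/96889010407 = 274877906944/7.
Numerically: E[X] ≈ 3.927e+10.

E[X] = 56693912375296 · (4/7)^{13} = 274877906944/7 ≈ 3.927e+10.


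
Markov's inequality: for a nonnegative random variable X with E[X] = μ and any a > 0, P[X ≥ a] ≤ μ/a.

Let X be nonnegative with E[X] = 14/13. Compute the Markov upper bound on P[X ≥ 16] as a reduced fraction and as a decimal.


μ = E[X] = 14/13, a = 16.
Markov: P[X ≥ 16] ≤ μ/a = (14/13)/16 = 7/104.
Numerically: ≈ 0.06731.
(Since a = 16 > μ = 1.07692, the bound 7/104 is < 1 and informative.)

P[X ≥ 16] ≤ 7/104 ≈ 0.06731.


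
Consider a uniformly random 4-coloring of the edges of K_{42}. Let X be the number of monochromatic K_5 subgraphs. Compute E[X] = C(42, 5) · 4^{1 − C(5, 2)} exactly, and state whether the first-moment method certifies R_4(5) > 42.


E[X] = C(42, 5) · 4^{1 − 10} = 850668 · 4^{−9} = 850668/262144.
As a reduced fraction: E[X] = 212667/65536 ≈ 3.2450409.
Is E[X] < 1? NO.
Since E[X] ≥ 1, the first-moment bound is inconclusive at n = 42; it does NOT by itself certify R_4(5) > 42.

E[X] = 212667/65536 ≈ 3.2450409; E[X] ≥ 1; first-moment method inconclusive here.


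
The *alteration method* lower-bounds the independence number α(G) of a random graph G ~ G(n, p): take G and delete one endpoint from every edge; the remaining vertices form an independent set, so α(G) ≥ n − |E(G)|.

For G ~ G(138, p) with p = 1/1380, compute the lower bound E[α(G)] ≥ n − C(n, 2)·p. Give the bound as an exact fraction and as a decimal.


E[|E(G)|] = C(138, 2)·p = 9453 · (1/1380) = 137/20.
E[α(G)] ≥ n − E[|E(G)|] = 138 − 137/20 = 2623/20.
Numerically: ≈ 131.150000.
(This is only a lower bound; the true E[α(G)] may be larger.)

E[α(G)] ≥ 2623/20 ≈ 131.150000.


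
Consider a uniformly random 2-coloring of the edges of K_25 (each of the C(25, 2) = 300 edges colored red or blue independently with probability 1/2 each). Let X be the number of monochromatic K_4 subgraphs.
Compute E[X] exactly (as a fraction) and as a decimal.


Let X = Σ_S X_S over the C(25, 4) = 12650 subsets S of size 4, where X_S = 1 if the K_4 on S is monochromatic.
For a fixed S, the K_4 on S has C(4, 2) = 6 edges. P[all 6 edges red] = (1/2)^6, and likewise for blue, so P[monochromatic] = 2·(1/2)^6 = 2^{1 − 6} = 1/32.
By linearity: E[X] = C(25, 4) · 2^{1 − 6} = 12650 · 1/32 = 6325/16.
Numerically: E[X] ≈ 395.3125.

E[X] = C(25,4)·2^(1−C(4,2)) = 6325/16 ≈ 395.3125.


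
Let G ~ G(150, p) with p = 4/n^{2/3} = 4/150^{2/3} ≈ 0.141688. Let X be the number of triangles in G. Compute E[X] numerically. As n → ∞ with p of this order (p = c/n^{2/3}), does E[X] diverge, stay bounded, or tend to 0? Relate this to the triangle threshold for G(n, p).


Number of potential triangles: C(150, 3) = 551300.
Each occurs with probability p³ ≈ (0.141688)³ ≈ 2.84444444e-03.
By linearity: E[X] = C(150, 3)·p³ ≈ 551300 · 2.84444444e-03 ≈ 1568.142222.
Since α = 2/3 < 1, p = c/n^{2/3} ≫ 1/n is above the triangle threshold p ~ 1/n. Asymptotically E[X] ~ (c³/6)·n^{3(1−α)} = (4³/6)·n^{1} → ∞; triangles are abundant w.h.p.

E[X] ≈ 1568.142222; in regime p = Θ(1/n^{2/3}) E[X] diverges (above the triangle threshold p ~ 1/n).


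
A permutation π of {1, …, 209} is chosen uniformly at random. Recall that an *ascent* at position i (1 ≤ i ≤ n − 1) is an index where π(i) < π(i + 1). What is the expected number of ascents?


Write X = Σ X_I over i = 1, …, 208, with X_I the indicator of one ascent.
There are 208 indicators.
For each fixed i, the pair (π(i), π(i+1)) is a uniformly random ordered pair of distinct values from {1, …, 209}; by symmetry P[π(i) < π(i+1)] = 1/2.
By linearity: E[X] = 208 · (1/2) = (209 − 1) · (1/2) = 104 ≈ 104.00000.

E[X] = 104 = 104.00000.


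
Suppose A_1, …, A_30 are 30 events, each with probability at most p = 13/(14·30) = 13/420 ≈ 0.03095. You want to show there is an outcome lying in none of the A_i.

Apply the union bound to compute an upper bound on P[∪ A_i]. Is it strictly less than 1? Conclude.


Union bound: P[∪_{i=1}^{30} A_i] ≤ Σ_i P[A_i] ≤ 30·p = 30·(13/420) = 13/14.
Numerically: 13/14 ≈ 0.92857.
Is 13/14 < 1? YES.
Since P[∪ A_i] ≤ 13/14 < 1, the complement has P[∩ A_i^c] ≥ 1 − 13/14 = 1/14 > 0, so some outcome avoids every A_i.

30·p = 13/14 ≈ 0.92857; existence CERTIFIED by the union bound.


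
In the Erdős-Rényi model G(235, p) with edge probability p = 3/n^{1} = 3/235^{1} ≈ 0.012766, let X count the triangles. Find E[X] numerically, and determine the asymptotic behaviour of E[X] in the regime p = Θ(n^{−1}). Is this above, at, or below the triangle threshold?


Number of potential triangles: C(235, 3) = 2135445.
Each occurs with probability p³ ≈ (0.012766)³ ≈ 2.0804639e-06.
By linearity: E[X] = C(235, 3)·p³ ≈ 2135445 · 2.0804639e-06 ≈ 4.44272.
Here α = 1, so p = 3/n is exactly at the triangle threshold p ~ 1/n. Asymptotically E[X] → c³/6 = 3³/6 = 9/2 ≈ 4.50000, a bounded constant. In this regime the triangle count is asymptotically Poisson(c³/6).

E[X] ≈ 4.44272; in regime p = Θ(1/n^{1}) E[X] stays bounded (at the triangle threshold p ~ 1/n).


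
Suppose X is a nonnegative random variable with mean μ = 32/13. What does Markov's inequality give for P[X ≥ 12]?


μ = E[X] = 32/13, a = 12.
Markov: P[X ≥ 12] ≤ μ/a = (32/13)/12 = 8/39.
Numerically: ≈ 0.20513.
(Since a = 12 > μ = 2.46154, the bound 8/39 is < 1 and informative.)

P[X ≥ 12] ≤ 8/39 ≈ 0.20513.


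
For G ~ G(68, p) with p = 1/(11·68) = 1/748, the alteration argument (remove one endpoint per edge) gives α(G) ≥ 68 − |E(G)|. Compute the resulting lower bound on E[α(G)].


E[|E(G)|] = C(68, 2)·p = 2278 · (1/748) = 67/22.
E[α(G)] ≥ n − E[|E(G)|] = 68 − 67/22 = 1429/22.
Numerically: ≈ 64.95455.
(This is only a lower bound; the true E[α(G)] may be larger.)

E[α(G)] ≥ 1429/22 ≈ 64.95455.


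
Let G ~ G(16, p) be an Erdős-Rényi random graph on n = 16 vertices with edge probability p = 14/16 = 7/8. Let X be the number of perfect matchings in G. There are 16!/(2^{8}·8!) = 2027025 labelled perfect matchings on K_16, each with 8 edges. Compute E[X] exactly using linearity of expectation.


K_16 has 16!/(2^{8}·8!) = 2027025 labelled perfect matchings.
For each such perfect matching H, let X_H = 1 if all 8 edges of H are present in G. Then P[X_H = 1] = p^{8} = (7/8)^{8} = 5764801/16777216.
By linearity of expectation: E[X] = Σ_H E[X_H] = 2027025 · p^{8} = 2027025 · 5764801/16777216 = 11685395747025/16777216.
Numerically: E[X] ≈ 6.965e+05.

E[X] = 2027025 · (7/8)^{8} = 11685395747025/16777216 ≈ 6.965e+05.


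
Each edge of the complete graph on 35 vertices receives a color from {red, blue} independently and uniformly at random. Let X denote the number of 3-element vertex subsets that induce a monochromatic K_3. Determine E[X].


Let X = Σ_S X_S over the C(35, 3) = 6545 subsets S of size 3, where X_S = 1 if the K_3 on S is monochromatic.
For a fixed S, the K_3 on S has C(3, 2) = 3 edges. P[all 3 edges red] = (1/2)^3, and likewise for blue, so P[monochromatic] = 2·(1/2)^3 = 2^{1 − 3} = 1/4.
Summing: E[X] = C(35, 3) · 2^{1 − 3} = 6545 · 1/4 = 6545/4.
Numerically: E[X] ≈ 1636.250.

E[X] = C(35,3)·2^(1−C(3,2)) = 6545/4 ≈ 1636.250.


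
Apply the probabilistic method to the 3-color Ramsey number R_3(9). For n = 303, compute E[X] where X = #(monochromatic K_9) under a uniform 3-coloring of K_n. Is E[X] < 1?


E[X] = C(303, 9) · 3^{1 − 36} = 52617706925494425 · 3^{−35} = 52617706925494425/50031545098999707.
As a reduced fraction: E[X] = 17539235641831475/16677181699666569 ≈ 1.051691.
Is E[X] < 1? NO.
Since E[X] ≥ 1, the first-moment bound is inconclusive at n = 303; it does NOT by itself certify R_3(9) > 303.

E[X] = 17539235641831475/16677181699666569 ≈ 1.051691; E[X] ≥ 1; first-moment method inconclusive here.


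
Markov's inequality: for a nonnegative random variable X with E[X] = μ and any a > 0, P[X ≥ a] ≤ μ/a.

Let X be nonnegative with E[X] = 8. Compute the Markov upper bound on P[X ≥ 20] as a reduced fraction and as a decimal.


μ = E[X] = 8, a = 20.
Markov: P[X ≥ 20] ≤ μ/a = (8)/20 = 2/5.
Numerically: ≈ 0.4000.
(Since a = 20 > μ = 8.0000, the bound 2/5 is < 1 and informative.)

P[X ≥ 20] ≤ 2/5 ≈ 0.4000.


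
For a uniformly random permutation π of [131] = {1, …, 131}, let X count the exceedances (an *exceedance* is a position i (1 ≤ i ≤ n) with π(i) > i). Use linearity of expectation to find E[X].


Write X = Σ_{i=1}^{131} X_i, where X_i = 1_{π(i) > i}.
For each fixed i, π(i) is uniform over {1, …, 131} (marginal of a uniform permutation), so P[π(i) > i] = (n − i)/n. Summing: Σ_{i=1}^{131} (n − i)/n = (0 + 1 + … + 130)/131 = 131(131 − 1)/(2·131) = (131 − 1)/2.
Hence E[X] = Σ_{i=1}^{131} (131 − i)/131 = 65 ≈ 65.0000.

E[X] = 65 = 65.0000.


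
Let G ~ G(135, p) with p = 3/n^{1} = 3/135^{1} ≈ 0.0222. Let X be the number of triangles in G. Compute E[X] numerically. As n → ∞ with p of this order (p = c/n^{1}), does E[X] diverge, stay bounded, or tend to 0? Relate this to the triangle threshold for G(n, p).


Number of potential triangles: C(135, 3) = 400995.
Each occurs with probability p³ ≈ (0.0222)³ ≈ 1.09739e-05.
By linearity: E[X] = C(135, 3)·p³ ≈ 400995 · 1.09739e-05 ≈ 4.400.
Here α = 1, so p = 3/n is exactly at the triangle threshold p ~ 1/n. Asymptotically E[X] → c³/6 = 3³/6 = 9/2 ≈ 4.500, a bounded constant. In this regime the triangle count is asymptotically Poisson(c³/6).

E[X] ≈ 4.400; in regime p = Θ(1/n^{1}) E[X] stays bounded (at the triangle threshold p ~ 1/n).


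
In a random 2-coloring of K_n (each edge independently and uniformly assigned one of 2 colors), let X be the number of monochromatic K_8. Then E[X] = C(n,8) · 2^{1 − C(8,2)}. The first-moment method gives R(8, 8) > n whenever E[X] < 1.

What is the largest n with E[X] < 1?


We need C(n, 8) · 2^{1 − 28} < 1, i.e. C(n, 8) < 2^{28 − 1} = 134217728.
Check values of n near the boundary:
  n = 38: C(38, 8) = 48903492; 48903492 < 134217728? YES
  n = 39: C(39, 8) = 61523748; 61523748 < 134217728? YES
  n = 40: C(40, 8) = 76904685; 76904685 < 134217728? YES
  n = 41: C(41, 8) = 95548245; 95548245 < 134217728? YES
  n = 42: C(42, 8) = 118030185; 118030185 < 134217728? YES
  n = 43: C(43, 8) = 145008513; 145008513 < 134217728? NO
The largest n with C(n, 8) < 134217728 is n = 42 (where E[X] = 118030185/134217728 ≈ 0.87939). Hence R(8, 8) > 42, i.e. R(8, 8) ≥ 43.

Largest n = 42; hence R(8, 8) > 42.


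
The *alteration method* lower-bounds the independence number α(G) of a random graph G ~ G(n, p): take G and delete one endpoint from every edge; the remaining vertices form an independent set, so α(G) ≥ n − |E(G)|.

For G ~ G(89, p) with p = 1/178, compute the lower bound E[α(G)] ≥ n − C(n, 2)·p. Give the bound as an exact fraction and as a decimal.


E[|E(G)|] = C(89, 2)·p = 3916 · (1/178) = 22.
E[α(G)] ≥ n − E[|E(G)|] = 89 − 22 = 67.
Numerically: ≈ 67.000.
(This is only a lower bound; the true E[α(G)] may be larger.)

E[α(G)] ≥ 67 ≈ 67.000.


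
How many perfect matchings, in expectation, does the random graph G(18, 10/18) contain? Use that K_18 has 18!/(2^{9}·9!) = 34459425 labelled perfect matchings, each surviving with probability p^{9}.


K_18 has 18!/(2^{9}·9!) = 34459425 labelled perfect matchings.
For each such perfect matching H, let X_H = 1 if all 9 edges of H are present in G. Then P[X_H = 1] = p^{9} = (5/9)^{9} = 1953125/387420489.
By linearity of expectation: E[X] = Σ_H E[X_H] = 34459425 · p^{9} = 34459425 · 1953125/387420489 = 830908203125/4782969.
Numerically: E[X] ≈ 173722.

E[X] = 34459425 · (5/9)^{9} = 830908203125/4782969 ≈ 173722.


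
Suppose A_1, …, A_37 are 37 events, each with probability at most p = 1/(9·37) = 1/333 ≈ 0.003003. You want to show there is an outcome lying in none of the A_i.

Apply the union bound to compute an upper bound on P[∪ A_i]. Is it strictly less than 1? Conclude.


Union bound: P[∪_{i=1}^{37} A_i] ≤ Σ_i P[A_i] ≤ 37·p = 37·(1/333) = 1/9.
Numerically: 1/9 ≈ 0.111111.
Is 1/9 < 1? YES.
Since P[∪ A_i] ≤ 1/9 < 1, the complement has P[∩ A_i^c] ≥ 1 − 1/9 = 8/9 > 0, so some outcome avoids every A_i.

37·p = 1/9 ≈ 0.111111; existence CERTIFIED by the union bound.


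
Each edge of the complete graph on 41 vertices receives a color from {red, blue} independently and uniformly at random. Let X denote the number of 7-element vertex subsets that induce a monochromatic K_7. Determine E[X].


Let X = Σ_S X_S over the C(41, 7) = 22481940 subsets S of size 7, where X_S = 1 if the K_7 on S is monochromatic.
For a fixed S, the K_7 on S has C(7, 2) = 21 edges. P[all 21 edges red] = (1/2)^21, and likewise for blue, so P[monochromatic] = 2·(1/2)^21 = 2^{1 − 21} = 1/1048576.
By linearity: E[X] = C(41, 7) · 2^{1 − 21} = 22481940 · 1/1048576 = 5620485/262144.
Numerically: E[X] ≈ 21.440449.

E[X] = C(41,7)·2^(1−C(7,2)) = 5620485/262144 ≈ 21.440449.


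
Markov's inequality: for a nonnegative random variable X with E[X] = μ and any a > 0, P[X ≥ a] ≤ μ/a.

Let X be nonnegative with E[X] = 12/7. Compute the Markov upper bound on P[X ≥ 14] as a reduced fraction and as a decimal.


μ = E[X] = 12/7, a = 14.
Markov: P[X ≥ 14] ≤ μ/a = (12/7)/14 = 6/49.
Numerically: ≈ 0.12245.
(Since a = 14 > μ = 1.71429, the bound 6/49 is < 1 and informative.)

P[X ≥ 14] ≤ 6/49 ≈ 0.12245.


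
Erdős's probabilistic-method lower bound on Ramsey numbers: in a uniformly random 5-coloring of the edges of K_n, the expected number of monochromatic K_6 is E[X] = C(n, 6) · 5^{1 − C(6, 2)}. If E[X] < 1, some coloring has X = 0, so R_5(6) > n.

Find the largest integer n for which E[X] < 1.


We need C(n, 6) · 5^{1 − 15} < 1, i.e. C(n, 6) < 5^{15 − 1} = 6103515625.
Check values of n near the boundary:
  n = 127: C(127, 6) = 5169379425; 5169379425 < 6103515625? YES
  n = 128: C(128, 6) = 5423611200; 5423611200 < 6103515625? YES
  n = 129: C(129, 6) = 5688177600; 5688177600 < 6103515625? YES
  n = 130: C(130, 6) = 5963412000; 5963412000 < 6103515625? YES
  n = 131: C(131, 6) = 6249655776; 6249655776 < 6103515625? NO
  n = 132: C(132, 6) = 6547258432; 6547258432 < 6103515625? NO
The largest n with C(n, 6) < 6103515625 is n = 130 (where E[X] = 47707296/48828125 ≈ 0.9770454). Hence R_5(6) > 130, i.e. R_5(6) ≥ 131.

Largest n = 130; hence R_5(6) > 130.
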